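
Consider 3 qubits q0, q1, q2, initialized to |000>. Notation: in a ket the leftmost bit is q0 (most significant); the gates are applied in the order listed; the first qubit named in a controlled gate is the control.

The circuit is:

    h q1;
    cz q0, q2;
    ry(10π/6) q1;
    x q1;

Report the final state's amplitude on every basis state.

After the circuit, the state carries amplitude -sqrt(6)/4 + sqrt(2)/4 on |000>, -sqrt(6)/4 - sqrt(2)/4 on |010>, and 0 on every other basis state.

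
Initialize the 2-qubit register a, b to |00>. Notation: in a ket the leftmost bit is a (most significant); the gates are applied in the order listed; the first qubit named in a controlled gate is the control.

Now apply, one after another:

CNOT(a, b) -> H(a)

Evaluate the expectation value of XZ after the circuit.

In the final state, XZ has expectation 1.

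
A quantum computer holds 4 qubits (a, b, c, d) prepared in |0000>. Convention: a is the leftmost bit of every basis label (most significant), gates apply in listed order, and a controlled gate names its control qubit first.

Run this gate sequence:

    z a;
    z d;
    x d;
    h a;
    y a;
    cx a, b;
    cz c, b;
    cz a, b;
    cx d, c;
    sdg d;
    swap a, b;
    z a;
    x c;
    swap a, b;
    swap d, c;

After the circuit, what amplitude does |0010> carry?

The final state's coefficient on |0010> equals -sqrt(2)/2.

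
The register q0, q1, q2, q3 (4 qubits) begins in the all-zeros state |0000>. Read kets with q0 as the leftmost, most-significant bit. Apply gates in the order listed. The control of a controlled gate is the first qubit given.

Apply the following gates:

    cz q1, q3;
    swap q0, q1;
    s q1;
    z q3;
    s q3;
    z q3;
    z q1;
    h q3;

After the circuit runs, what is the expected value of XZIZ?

The expectation value of XZIZ is 0.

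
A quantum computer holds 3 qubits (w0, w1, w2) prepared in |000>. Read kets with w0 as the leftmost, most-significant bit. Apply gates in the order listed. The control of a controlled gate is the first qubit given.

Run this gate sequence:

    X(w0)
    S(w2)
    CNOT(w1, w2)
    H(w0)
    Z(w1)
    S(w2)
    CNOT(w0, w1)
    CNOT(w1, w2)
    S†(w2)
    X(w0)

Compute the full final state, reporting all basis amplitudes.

After the circuit, the state carries amplitude sqrt(2)*I/2 on |011>, sqrt(2)/2 on |100>, and 0 on every other basis state.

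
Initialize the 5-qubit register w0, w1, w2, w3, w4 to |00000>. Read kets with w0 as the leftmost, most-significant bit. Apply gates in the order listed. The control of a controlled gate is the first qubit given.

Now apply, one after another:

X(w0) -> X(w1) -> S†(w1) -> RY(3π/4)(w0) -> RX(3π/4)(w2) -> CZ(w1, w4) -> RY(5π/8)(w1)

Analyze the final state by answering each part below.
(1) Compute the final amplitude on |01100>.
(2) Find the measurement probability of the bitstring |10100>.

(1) The amplitude on |01100> is (sqrt(2) + 2)*cos(5*pi/16)/4.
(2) Outcome |10100> occurs with probability sqrt(2 - sqrt(2))/32 + 1/16.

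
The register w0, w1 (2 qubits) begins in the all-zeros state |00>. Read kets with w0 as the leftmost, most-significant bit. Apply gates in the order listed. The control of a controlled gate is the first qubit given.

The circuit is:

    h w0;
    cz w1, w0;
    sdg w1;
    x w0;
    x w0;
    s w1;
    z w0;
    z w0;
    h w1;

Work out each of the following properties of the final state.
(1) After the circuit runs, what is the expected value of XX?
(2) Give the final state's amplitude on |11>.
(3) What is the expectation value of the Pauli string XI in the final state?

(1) The expectation value of XX is 1.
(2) |11> carries amplitude 1/2 in the final state.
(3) The observable XI averages to 1.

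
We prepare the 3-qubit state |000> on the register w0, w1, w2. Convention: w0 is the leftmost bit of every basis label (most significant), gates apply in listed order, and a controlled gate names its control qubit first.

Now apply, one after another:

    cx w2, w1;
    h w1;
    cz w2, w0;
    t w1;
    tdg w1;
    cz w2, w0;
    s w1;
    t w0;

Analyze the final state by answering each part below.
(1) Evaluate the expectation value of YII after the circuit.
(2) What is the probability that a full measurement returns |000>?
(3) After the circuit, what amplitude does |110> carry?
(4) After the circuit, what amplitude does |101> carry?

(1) In the final state, YII has expectation 0.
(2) A full measurement returns |000> with probability 1/2.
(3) The final state's coefficient on |110> equals 0.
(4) |101> carries amplitude 0 in the final state.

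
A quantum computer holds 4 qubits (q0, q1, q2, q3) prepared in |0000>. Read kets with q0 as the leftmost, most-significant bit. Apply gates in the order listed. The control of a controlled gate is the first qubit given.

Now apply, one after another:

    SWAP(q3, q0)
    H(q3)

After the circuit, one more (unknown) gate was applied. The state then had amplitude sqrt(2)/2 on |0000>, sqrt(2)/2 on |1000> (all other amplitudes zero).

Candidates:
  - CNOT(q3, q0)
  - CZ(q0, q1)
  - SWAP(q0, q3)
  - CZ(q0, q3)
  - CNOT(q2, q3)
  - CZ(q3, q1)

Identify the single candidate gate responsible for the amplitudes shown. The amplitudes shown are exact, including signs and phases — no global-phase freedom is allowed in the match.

The unique candidate consistent with the amplitudes is SWAP(q0, q3).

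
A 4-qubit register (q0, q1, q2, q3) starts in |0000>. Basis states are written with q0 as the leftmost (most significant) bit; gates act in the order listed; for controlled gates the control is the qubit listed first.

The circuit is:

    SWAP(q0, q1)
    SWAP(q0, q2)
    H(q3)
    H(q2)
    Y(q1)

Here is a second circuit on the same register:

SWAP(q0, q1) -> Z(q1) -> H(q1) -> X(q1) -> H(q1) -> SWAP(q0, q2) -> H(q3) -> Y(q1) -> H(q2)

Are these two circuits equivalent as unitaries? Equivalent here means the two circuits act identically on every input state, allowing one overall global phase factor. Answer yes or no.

Yes — the two circuits implement the same unitary up to a global phase.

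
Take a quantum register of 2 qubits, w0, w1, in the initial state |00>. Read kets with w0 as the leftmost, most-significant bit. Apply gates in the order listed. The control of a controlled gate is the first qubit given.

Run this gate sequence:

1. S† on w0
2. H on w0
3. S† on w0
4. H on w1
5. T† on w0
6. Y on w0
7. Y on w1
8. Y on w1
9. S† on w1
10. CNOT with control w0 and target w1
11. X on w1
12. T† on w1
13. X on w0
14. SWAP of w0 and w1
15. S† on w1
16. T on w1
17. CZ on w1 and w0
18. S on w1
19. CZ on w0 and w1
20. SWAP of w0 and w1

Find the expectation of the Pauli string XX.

In the final state, XX has expectation 0.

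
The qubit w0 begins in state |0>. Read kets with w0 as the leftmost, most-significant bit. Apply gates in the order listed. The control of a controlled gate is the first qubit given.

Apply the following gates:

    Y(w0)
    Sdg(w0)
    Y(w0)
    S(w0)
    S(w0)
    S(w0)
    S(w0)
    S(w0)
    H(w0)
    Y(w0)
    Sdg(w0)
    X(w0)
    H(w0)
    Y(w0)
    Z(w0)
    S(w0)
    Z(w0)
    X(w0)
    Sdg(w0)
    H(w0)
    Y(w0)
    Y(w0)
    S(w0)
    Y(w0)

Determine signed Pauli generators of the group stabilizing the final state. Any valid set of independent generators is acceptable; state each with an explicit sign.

One valid set of independent stabilizer generators is -X (any independent generating set of the same group is equally correct). Key observation: steps 4-7 multiply out to the identity, so the circuit reduces to the remaining gates.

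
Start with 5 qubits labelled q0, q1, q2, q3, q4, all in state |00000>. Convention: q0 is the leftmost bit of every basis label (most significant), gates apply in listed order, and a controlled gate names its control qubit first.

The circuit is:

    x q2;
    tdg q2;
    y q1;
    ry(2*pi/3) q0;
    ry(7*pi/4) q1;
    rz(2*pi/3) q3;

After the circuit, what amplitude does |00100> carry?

|00100> carries amplitude sqrt(2 - sqrt(2))*exp(11*I*pi/12)/4 in the final state.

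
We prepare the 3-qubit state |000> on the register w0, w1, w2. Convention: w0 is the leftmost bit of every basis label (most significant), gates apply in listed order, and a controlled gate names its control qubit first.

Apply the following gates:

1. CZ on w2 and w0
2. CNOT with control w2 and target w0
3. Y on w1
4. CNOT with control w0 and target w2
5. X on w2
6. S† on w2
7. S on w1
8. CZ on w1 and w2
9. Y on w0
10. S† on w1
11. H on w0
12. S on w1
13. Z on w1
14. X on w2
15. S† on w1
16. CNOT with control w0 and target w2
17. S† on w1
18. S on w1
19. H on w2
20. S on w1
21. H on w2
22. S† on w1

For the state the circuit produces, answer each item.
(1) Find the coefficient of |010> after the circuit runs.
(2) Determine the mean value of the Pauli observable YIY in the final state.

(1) The final state's coefficient on |010> equals sqrt(2)*I/2.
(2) The observable YIY averages to 1.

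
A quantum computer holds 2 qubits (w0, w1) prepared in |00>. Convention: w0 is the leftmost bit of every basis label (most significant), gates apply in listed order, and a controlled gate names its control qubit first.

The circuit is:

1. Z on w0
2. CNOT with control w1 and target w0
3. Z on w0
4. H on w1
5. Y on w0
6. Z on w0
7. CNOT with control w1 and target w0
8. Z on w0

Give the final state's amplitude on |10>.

The final state's coefficient on |10> equals sqrt(2)*I/2.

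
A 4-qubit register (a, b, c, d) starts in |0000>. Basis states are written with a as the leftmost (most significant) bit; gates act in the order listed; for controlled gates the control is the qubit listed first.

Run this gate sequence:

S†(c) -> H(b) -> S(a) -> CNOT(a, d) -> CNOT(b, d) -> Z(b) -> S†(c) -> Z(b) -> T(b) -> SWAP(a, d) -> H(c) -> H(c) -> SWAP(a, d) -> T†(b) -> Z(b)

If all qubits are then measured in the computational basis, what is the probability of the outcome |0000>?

Outcome |0000> occurs with probability 1/2.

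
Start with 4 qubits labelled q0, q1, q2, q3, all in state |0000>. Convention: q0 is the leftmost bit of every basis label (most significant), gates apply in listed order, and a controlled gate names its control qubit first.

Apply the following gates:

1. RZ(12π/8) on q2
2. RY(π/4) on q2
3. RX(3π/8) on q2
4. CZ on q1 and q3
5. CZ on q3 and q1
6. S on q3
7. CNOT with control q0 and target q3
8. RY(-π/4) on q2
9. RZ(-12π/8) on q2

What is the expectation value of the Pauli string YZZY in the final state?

The expectation value of YZZY is 0.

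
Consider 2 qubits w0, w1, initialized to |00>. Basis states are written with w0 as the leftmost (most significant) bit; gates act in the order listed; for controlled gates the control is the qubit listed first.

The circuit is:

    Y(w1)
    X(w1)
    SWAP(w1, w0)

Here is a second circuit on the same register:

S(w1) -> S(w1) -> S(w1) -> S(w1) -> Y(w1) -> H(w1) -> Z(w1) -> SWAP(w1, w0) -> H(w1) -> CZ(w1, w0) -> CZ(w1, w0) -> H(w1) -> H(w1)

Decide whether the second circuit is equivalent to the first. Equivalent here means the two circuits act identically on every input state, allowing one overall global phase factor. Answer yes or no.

No, they are not equivalent — no single phase factor reconciles the two unitaries.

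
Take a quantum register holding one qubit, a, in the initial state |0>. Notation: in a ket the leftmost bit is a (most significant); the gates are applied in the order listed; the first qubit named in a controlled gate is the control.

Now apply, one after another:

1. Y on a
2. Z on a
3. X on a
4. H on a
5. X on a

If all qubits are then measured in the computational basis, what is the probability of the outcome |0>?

A full measurement returns |0> with probability 1/2.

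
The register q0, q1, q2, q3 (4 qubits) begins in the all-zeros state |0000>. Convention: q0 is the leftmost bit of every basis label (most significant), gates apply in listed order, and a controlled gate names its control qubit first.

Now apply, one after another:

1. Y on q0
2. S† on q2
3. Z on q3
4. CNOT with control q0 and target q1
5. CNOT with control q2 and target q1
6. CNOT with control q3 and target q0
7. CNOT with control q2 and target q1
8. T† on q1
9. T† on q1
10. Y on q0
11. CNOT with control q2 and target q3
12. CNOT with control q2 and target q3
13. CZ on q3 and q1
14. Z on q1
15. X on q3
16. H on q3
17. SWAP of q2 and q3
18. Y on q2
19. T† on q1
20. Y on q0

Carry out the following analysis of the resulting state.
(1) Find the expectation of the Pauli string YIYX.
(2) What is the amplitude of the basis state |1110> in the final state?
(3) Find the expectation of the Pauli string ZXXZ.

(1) The observable YIYX averages to 0. Key observation: the block from step 11 through step 12 cancels to the identity and can be dropped.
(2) |1110> carries amplitude -sqrt(2)*exp(I*pi/4)/2 in the final state.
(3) The expectation value of ZXXZ is 0.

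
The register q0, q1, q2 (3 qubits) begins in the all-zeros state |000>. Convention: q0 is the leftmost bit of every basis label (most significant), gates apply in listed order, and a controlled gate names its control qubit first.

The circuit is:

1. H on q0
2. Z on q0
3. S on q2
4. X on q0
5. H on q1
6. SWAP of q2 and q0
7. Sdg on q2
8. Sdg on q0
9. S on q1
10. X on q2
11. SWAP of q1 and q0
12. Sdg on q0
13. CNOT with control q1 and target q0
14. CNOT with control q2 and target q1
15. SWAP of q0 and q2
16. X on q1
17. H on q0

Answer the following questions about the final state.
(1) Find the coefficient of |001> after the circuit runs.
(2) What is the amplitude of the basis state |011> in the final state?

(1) The final state's coefficient on |001> equals -sqrt(2)/4.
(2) The final state's coefficient on |011> equals -sqrt(2)*I/4.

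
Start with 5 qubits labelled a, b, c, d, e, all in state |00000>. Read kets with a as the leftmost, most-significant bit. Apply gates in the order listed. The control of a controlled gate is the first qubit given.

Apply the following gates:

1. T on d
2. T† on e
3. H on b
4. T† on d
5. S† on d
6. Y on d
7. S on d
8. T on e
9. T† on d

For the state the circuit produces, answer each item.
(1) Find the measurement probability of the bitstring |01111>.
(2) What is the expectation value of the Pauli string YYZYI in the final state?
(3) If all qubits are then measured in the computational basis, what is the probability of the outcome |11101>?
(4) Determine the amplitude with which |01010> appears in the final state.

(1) The probability of measuring |01111> is 0.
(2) The observable YYZYI averages to 0.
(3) Outcome |11101> occurs with probability 0.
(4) |01010> carries amplitude sqrt(2)*exp(3*I*pi/4)/2 in the final state.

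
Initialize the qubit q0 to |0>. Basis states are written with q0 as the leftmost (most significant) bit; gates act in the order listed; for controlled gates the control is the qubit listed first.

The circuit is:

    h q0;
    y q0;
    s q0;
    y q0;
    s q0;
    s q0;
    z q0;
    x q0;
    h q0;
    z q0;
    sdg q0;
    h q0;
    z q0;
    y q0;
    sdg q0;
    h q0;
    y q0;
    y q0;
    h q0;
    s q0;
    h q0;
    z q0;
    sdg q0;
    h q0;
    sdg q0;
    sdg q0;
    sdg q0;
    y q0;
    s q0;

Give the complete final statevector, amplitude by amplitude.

The resulting statevector has amplitude -sqrt(2)/2 on |0>, -sqrt(2)*I/2 on |1>. Key observation: gates 15-20 undo each other exactly, leaving only the rest of the circuit to track.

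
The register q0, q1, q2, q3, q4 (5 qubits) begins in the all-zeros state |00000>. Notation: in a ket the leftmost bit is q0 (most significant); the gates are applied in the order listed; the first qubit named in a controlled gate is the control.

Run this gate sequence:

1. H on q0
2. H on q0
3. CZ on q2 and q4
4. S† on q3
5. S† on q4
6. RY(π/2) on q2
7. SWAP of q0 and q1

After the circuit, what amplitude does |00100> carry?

|00100> carries amplitude sqrt(2)/2 in the final state.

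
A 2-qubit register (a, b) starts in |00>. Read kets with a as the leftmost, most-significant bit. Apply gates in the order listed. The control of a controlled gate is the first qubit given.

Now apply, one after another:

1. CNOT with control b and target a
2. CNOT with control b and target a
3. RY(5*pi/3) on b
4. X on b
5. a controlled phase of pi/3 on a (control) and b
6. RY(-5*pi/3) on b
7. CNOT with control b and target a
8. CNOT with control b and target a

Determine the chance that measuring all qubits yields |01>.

A full measurement returns |01> with probability 1/4.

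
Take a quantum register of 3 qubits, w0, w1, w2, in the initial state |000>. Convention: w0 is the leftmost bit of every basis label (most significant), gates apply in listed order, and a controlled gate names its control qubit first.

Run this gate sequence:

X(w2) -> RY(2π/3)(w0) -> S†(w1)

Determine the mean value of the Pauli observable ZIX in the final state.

The observable ZIX averages to 0.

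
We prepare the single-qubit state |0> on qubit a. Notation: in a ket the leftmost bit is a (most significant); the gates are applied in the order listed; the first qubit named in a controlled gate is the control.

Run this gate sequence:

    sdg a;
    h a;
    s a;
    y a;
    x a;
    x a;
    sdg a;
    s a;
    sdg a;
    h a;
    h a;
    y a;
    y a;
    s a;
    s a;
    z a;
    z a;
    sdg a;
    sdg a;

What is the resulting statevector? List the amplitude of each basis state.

After the circuit, the state carries amplitude sqrt(2)/2 on |0>, sqrt(2)/2 on |1>.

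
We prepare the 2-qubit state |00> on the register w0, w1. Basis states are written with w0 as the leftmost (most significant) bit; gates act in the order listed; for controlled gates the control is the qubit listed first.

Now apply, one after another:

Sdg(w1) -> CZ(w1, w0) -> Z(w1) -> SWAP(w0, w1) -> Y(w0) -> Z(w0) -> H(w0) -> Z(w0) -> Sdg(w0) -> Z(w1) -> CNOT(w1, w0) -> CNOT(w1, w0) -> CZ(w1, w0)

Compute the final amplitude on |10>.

The final state's coefficient on |10> equals -sqrt(2)/2.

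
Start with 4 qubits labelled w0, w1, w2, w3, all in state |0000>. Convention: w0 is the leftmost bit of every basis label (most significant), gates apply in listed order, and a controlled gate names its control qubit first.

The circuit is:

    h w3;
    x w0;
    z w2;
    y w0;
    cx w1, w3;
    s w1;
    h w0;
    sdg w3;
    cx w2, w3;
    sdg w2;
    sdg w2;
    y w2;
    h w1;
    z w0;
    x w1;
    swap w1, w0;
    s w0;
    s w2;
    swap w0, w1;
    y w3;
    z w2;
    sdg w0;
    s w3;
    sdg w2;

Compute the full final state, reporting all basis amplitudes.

The resulting statevector has amplitude 0 on |0000>, 0 on |0001>, sqrt(2)/4 on |0010>, sqrt(2)/4 on |0011>, 0 on |0100>, 0 on |0101>, sqrt(2)*I/4 on |0110>, sqrt(2)*I/4 on |0111>, 0 on |1000>, 0 on |1001>, sqrt(2)*I/4 on |1010>, sqrt(2)*I/4 on |1011>, 0 on |1100>, 0 on |1101>, -sqrt(2)/4 on |1110>, -sqrt(2)/4 on |1111>.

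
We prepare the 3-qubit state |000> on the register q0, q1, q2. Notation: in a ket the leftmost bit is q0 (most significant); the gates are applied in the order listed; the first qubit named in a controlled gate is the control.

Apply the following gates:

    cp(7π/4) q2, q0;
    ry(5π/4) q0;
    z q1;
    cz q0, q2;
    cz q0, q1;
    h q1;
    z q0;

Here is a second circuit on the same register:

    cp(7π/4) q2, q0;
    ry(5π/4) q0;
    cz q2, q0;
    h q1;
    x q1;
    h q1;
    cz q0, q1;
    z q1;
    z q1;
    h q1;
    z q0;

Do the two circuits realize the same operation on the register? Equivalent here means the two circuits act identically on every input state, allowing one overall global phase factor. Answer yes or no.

Yes, they are equivalent — the unitaries differ by at most a global phase.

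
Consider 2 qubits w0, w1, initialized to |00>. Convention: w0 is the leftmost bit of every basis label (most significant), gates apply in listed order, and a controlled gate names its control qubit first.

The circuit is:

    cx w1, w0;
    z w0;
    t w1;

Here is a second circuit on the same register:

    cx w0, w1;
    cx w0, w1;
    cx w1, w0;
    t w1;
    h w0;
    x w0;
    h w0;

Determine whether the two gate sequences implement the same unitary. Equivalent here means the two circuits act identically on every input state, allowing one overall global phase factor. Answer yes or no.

Yes, they are equivalent — the unitaries differ by at most a global phase.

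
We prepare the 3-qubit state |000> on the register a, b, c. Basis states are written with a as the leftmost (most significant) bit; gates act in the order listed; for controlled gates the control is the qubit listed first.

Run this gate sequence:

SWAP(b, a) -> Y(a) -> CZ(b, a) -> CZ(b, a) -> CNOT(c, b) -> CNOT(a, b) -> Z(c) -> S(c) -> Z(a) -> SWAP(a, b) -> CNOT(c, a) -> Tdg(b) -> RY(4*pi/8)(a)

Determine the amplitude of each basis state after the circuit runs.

The final amplitudes are sqrt(2)*exp(I*pi/4)/2 on |010>, -sqrt(2)*exp(I*pi/4)/2 on |110>, and 0 on every other basis state. Key observation: gates 3-4 undo each other exactly, leaving only the rest of the circuit to track.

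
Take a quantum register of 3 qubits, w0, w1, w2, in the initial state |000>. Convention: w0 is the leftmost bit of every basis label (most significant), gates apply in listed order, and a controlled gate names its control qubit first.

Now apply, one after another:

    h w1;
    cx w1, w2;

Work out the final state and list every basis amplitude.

The resulting statevector has amplitude sqrt(2)/2 on |000>, sqrt(2)/2 on |011>, and 0 on every other basis state.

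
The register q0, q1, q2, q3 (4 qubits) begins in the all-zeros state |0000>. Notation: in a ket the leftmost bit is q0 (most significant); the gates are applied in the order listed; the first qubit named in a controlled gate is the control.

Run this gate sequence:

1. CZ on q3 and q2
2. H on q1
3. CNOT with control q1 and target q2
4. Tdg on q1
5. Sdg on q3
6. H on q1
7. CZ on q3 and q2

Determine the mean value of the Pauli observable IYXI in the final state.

In the final state, IYXI has expectation sqrt(2)/2.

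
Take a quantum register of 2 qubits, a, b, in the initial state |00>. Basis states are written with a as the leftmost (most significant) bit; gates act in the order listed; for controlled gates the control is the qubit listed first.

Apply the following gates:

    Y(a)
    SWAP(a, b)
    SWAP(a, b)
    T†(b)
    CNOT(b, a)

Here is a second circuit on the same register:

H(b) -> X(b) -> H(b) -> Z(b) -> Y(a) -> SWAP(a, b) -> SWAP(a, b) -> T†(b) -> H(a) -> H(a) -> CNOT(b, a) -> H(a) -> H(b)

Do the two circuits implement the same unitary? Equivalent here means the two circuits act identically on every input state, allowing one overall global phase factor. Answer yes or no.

No: there is an input state on which the two circuits produce genuinely different outputs (not merely differing by a phase).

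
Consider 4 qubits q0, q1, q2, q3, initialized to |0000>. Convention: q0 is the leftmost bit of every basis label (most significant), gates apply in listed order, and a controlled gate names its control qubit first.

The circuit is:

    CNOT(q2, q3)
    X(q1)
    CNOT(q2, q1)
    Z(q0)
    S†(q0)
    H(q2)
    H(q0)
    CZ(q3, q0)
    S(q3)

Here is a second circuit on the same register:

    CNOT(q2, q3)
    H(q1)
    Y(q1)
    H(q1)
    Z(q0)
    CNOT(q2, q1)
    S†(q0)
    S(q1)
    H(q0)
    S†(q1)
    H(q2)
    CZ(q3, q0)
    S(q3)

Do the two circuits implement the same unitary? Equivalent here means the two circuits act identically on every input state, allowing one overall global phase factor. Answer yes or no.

No: there is an input state on which the two circuits produce genuinely different outputs (not merely differing by a phase).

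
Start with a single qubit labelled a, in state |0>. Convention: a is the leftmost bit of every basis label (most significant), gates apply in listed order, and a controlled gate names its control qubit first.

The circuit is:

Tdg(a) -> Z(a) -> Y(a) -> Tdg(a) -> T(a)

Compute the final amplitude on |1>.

The final state's coefficient on |1> equals I.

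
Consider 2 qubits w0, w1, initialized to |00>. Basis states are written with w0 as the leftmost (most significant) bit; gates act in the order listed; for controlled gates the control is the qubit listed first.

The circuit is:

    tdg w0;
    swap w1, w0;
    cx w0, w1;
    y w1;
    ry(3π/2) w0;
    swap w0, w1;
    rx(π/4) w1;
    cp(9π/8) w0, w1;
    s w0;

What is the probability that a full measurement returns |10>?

The probability of measuring |10> is 1/2.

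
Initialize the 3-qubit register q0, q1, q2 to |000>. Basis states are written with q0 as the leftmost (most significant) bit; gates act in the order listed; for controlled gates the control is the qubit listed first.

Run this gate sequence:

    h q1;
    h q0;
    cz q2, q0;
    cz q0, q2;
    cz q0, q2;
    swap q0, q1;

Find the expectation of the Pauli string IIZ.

In the final state, IIZ has expectation 1. Key observation: steps 4-5 multiply out to the identity, so the circuit reduces to the remaining gates.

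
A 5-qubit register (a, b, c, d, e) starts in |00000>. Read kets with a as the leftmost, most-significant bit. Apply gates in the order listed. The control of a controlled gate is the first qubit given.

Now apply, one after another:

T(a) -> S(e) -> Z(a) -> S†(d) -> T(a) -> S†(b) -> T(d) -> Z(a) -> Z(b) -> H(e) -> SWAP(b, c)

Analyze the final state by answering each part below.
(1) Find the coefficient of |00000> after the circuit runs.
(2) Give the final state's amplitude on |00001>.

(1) The final state's coefficient on |00000> equals sqrt(2)/2.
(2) The final state's coefficient on |00001> equals sqrt(2)/2.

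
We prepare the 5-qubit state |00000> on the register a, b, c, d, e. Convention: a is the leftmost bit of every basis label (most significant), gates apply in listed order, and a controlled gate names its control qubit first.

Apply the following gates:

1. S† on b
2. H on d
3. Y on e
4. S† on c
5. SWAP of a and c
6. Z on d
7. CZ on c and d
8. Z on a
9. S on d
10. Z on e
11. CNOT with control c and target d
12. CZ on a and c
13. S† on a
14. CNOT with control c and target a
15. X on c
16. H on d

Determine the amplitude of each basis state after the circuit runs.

After the circuit, the state carries amplitude -1/2 - I/2 on |00101>, 1/2 - I/2 on |00111>, and 0 on every other basis state.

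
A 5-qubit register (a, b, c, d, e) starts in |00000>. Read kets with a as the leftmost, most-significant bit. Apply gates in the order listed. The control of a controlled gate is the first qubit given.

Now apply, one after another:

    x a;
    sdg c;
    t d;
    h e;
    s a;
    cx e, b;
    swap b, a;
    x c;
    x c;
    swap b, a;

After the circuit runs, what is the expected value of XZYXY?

The observable XZYXY averages to 0. Key observation: steps 7-10 multiply out to the identity, so the circuit reduces to the remaining gates.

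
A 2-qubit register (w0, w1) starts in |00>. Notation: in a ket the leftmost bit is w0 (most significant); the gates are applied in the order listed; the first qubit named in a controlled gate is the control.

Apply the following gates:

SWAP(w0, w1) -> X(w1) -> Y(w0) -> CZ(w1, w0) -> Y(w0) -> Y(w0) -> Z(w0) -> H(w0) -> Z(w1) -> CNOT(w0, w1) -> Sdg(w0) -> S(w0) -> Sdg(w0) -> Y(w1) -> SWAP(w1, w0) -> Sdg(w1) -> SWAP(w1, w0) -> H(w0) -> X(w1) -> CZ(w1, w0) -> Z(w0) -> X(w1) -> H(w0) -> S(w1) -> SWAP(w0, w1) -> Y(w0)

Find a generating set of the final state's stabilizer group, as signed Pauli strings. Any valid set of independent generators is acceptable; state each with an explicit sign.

One valid set of independent stabilizer generators is -YI, +IZ (any independent generating set of the same group is equally correct).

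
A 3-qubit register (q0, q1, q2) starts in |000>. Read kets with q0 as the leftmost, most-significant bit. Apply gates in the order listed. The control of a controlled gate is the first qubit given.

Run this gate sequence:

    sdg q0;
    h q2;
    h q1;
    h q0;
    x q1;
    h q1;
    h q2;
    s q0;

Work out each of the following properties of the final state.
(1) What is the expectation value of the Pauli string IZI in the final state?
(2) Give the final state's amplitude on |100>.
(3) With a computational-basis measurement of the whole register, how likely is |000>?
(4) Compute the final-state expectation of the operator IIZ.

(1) In the final state, IZI has expectation 1.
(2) |100> carries amplitude sqrt(2)*I/2 in the final state.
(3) Outcome |000> occurs with probability 1/2.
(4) The expectation value of IIZ is 1.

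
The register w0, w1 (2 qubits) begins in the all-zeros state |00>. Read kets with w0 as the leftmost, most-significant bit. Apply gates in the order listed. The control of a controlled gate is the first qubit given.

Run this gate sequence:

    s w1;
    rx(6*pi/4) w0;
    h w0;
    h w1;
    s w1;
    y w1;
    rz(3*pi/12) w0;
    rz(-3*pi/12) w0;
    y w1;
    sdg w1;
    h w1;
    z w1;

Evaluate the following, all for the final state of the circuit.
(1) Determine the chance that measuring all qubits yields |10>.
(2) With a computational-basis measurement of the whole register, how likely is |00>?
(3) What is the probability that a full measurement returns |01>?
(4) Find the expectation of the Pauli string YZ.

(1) A full measurement returns |10> with probability 1/2. Key observation: steps 4-11 multiply out to the identity, so the circuit reduces to the remaining gates.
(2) A full measurement returns |00> with probability 1/2.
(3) Outcome |01> occurs with probability 0.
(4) The observable YZ averages to -1.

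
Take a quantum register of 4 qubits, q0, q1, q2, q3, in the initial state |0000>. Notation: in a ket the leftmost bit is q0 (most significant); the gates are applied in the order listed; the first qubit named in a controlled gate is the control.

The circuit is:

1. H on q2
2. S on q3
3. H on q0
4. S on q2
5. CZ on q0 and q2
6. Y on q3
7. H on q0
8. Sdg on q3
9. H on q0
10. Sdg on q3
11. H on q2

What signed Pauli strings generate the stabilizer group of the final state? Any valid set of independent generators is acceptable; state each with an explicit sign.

The stabilizer group can be generated by -YIZI, -ZIYI, +IZII, -IIIZ, among other valid generating sets.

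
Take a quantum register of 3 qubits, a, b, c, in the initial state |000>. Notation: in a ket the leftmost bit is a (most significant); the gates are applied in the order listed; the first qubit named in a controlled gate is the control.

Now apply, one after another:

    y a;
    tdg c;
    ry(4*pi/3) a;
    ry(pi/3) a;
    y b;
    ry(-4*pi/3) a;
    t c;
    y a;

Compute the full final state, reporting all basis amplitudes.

The final amplitudes are sqrt(3)*I/2 on |010>, I/2 on |110>, and 0 on every other basis state.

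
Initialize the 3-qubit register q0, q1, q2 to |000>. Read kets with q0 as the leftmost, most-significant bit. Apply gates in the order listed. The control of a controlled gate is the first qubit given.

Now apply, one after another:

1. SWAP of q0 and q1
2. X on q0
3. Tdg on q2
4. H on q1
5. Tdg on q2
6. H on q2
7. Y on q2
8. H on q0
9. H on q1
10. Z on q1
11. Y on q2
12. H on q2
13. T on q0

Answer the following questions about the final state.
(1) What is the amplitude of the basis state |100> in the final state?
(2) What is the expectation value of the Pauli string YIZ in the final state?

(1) The final state's coefficient on |100> equals -sqrt(2)*exp(I*pi/4)/2.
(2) In the final state, YIZ has expectation -sqrt(2)/2.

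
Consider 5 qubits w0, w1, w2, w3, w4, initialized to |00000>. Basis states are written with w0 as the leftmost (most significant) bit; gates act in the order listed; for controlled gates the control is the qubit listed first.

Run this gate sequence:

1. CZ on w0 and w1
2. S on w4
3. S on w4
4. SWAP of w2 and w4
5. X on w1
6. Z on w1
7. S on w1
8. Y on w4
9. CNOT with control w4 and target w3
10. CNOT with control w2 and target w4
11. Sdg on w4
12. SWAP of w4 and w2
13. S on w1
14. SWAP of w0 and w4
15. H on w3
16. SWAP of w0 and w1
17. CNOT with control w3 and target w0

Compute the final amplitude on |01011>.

The final state's coefficient on |01011> equals 0.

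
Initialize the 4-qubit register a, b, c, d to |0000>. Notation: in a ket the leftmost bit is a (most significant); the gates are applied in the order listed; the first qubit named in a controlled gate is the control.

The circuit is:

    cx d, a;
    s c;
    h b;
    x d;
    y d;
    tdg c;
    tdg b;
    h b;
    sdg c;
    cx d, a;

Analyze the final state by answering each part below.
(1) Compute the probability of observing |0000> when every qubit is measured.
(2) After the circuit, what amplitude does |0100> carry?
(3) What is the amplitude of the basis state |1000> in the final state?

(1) The probability of measuring |0000> is sqrt(2)/4 + 1/2.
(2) The final state's coefficient on |0100> equals -I/2 + exp(I*pi/4)/2.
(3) |1000> carries amplitude 0 in the final state.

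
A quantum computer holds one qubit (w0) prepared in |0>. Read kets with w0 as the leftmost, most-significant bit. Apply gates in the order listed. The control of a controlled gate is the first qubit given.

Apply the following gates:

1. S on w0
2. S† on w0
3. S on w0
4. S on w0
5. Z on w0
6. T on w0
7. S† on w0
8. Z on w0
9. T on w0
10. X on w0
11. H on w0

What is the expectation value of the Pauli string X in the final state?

The expectation value of X is -1.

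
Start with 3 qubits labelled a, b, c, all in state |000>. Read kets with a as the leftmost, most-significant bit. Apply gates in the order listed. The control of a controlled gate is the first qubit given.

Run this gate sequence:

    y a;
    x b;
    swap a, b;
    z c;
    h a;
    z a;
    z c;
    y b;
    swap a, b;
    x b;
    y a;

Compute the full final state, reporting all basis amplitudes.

After the circuit, the state carries amplitude sqrt(2)*I/2 on |100>, sqrt(2)*I/2 on |110>, and 0 on every other basis state.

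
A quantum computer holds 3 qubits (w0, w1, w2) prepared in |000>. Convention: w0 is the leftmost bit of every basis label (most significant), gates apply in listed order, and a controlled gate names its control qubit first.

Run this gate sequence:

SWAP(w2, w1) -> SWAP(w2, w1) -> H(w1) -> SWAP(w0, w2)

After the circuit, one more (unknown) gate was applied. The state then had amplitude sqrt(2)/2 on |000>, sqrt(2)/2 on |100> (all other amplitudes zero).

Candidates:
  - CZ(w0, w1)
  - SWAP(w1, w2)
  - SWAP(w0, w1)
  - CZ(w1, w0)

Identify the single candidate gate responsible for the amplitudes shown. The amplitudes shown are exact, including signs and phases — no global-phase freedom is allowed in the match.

The unique candidate consistent with the amplitudes is SWAP(w0, w1). Key observation: the block from step 1 through step 2 cancels to the identity and can be dropped.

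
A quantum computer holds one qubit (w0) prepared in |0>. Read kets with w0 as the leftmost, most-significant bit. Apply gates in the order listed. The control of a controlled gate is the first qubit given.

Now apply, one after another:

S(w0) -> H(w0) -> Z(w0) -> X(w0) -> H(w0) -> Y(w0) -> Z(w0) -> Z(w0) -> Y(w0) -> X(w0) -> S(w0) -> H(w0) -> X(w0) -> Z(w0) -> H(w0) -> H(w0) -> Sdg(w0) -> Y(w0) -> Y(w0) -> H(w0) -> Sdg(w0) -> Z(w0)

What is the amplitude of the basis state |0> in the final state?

The final state's coefficient on |0> equals -1/2 - I/2.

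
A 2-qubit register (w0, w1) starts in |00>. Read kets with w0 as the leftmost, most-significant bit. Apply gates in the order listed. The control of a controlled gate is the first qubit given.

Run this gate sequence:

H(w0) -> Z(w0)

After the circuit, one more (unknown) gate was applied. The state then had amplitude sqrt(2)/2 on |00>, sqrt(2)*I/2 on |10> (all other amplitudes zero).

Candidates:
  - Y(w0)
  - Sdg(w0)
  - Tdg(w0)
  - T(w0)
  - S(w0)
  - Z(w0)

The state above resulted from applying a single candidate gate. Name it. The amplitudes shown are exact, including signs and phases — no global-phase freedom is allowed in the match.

The unique candidate consistent with the amplitudes is Sdg(w0).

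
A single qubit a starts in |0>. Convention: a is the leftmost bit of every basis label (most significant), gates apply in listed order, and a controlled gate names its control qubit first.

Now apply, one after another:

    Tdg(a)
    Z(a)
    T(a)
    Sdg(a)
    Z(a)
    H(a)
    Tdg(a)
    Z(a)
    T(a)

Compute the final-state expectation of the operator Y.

The observable Y averages to 0.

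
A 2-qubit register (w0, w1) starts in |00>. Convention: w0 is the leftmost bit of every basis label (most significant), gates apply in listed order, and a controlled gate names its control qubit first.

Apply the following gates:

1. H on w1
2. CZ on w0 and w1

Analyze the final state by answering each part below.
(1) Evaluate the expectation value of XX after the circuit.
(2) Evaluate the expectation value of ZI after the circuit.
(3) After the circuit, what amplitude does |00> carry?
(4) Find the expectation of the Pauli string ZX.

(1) In the final state, XX has expectation 0.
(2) The expectation value of ZI is 1.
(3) The final state's coefficient on |00> equals sqrt(2)/2.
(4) The expectation value of ZX is 1.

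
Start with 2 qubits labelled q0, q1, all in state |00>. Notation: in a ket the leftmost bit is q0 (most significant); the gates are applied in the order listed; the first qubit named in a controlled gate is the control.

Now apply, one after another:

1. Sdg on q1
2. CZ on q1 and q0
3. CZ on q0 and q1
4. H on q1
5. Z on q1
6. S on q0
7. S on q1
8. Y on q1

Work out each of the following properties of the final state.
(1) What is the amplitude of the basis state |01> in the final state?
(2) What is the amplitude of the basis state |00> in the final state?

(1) |01> carries amplitude sqrt(2)*I/2 in the final state.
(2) |00> carries amplitude -sqrt(2)/2 in the final state.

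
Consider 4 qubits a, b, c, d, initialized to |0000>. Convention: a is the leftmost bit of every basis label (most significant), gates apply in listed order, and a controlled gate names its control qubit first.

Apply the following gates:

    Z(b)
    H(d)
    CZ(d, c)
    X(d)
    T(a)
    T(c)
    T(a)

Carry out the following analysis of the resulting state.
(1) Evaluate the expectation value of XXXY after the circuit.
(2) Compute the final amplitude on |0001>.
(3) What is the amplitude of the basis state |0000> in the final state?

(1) The observable XXXY averages to 0.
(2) |0001> carries amplitude sqrt(2)/2 in the final state.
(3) The amplitude on |0000> is sqrt(2)/2.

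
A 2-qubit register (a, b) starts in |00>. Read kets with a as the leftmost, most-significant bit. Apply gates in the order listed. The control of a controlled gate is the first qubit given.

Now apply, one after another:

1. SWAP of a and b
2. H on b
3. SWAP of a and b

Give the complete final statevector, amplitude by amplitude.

The resulting statevector has amplitude sqrt(2)/2 on |00>, 0 on |01>, sqrt(2)/2 on |10>, 0 on |11>.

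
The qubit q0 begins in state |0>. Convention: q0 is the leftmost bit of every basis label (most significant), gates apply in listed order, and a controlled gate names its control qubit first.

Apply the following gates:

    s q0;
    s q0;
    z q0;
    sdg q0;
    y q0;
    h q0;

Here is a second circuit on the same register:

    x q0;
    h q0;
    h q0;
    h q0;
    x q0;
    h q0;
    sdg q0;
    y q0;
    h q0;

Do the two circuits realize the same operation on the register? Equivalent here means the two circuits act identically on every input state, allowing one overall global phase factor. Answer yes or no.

No — the two circuits implement different unitaries, even allowing a global phase.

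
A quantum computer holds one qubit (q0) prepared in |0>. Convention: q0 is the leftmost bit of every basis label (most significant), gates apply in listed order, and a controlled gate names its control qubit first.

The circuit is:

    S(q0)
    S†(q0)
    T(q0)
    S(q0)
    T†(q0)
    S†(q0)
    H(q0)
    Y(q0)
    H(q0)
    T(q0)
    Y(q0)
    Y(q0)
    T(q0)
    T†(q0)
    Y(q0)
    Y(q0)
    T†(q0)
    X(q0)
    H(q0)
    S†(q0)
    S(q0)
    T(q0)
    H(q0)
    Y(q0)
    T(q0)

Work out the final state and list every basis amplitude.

The resulting statevector has amplitude -1/2 + exp(I*pi/4)/2 on |0>, exp(I*pi/4)/2 + I/2 on |1>. Key observation: gates 10-17 undo each other exactly, leaving only the rest of the circuit to track.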